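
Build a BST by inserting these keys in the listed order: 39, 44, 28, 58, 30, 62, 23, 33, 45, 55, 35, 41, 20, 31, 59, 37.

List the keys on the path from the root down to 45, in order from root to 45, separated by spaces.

39 44 58 45

39: root
44: right child of 39 (depth 1)
28: left child of 39 (depth 1)
58: right child of 44 (depth 2)
30: right child of 28 (depth 2)
62: right child of 58 (depth 3)
23: left child of 28 (depth 2)
33: right child of 30 (depth 3)
45: left child of 58 (depth 3)
55: right child of 45 (depth 4)
35: right child of 33 (depth 4)
41: left child of 44 (depth 2)
20: left child of 23 (depth 3)
31: left child of 33 (depth 4)
59: left child of 62 (depth 4)
37: right child of 35 (depth 5)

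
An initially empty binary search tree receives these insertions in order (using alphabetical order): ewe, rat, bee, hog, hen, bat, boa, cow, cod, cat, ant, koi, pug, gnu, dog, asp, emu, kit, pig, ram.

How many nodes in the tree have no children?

7

Insert ewe: tree is empty, so ewe becomes the root.
Insert rat: rat > ewe → go right. Place as right child of ewe.
Insert bee: bee < ewe → go left. Place as left child of ewe.
Insert hog: hog > ewe → go right; hog < rat → go left. Place as left child of rat.
Insert hen: hen > ewe → go right; hen < rat → go left; hen < hog → go left. Place as left child of hog.
Insert bat: bat < ewe → go left; bat < bee → go left. Place as left child of bee.
Insert boa: boa < ewe → go left; boa > bee → go right. Place as right child of bee.
Insert cow: cow < ewe → go left; cow > bee → go right; cow > boa → go right. Place as right child of boa.
Insert cod: cod < ewe → go left; cod > bee → go right; cod > boa → go right; cod < cow → go left. Place as left child of cow.
Insert cat: cat < ewe → go left; cat > bee → go right; cat > boa → go right; cat < cow → go left; cat < cod → go left. Place as left child of cod.
Insert ant: ant < ewe → go left; ant < bee → go left; ant < bat → go left. Place as left child of bat.
Insert koi: koi > ewe → go right; koi < rat → go left; koi > hog → go right. Place as right child of hog.
Insert pug: pug > ewe → go right; pug < rat → go left; pug > hog → go right; pug > koi → go right. Place as right child of koi.
Insert gnu: gnu > ewe → go right; gnu < rat → go left; gnu < hog → go left; gnu < hen → go left. Place as left child of hen.
Insert dog: dog < ewe → go left; dog > bee → go right; dog > boa → go right; dog > cow → go right. Place as right child of cow.
Insert asp: asp < ewe → go left; asp < bee → go left; asp < bat → go left; asp > ant → go right. Place as right child of ant.
Insert emu: emu < ewe → go left; emu > bee → go right; emu > boa → go right; emu > cow → go right; emu > dog → go right. Place as right child of dog.
Insert kit: kit > ewe → go right; kit < rat → go left; kit > hog → go right; kit < koi → go left. Place as left child of koi.
Insert pig: pig > ewe → go right; pig < rat → go left; pig > hog → go right; pig > koi → go right; pig < pug → go left. Place as left child of pug.
Insert ram: ram > ewe → go right; ram < rat → go left; ram > hog → go right; ram > koi → go right; ram > pug → go right. Place as right child of pug.

Leaves: asp, cat, emu, gnu, kit, pig, ram — 7 in total.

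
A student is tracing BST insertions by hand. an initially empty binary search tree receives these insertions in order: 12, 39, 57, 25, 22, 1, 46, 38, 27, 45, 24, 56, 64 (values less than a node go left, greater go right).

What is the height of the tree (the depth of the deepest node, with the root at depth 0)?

12: root
39: right child of 12 (depth 1)
57: right child of 39 (depth 2)
25: left child of 39 (depth 2)
22: left child of 25 (depth 3)
1: left child of 12 (depth 1)
46: left child of 57 (depth 3)
38: right child of 25 (depth 3)
27: left child of 38 (depth 4)
45: left child of 46 (depth 4)
24: right child of 22 (depth 4)
56: right child of 46 (depth 4)
64: right child of 57 (depth 3)

The deepest node is 27 at depth 4.

4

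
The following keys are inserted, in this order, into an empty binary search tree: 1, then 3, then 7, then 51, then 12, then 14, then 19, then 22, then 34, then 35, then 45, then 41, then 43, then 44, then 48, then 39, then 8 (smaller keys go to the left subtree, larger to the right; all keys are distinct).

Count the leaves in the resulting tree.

4

1: root
3: right child of 1 (depth 1)
7: right child of 3 (depth 2)
51: right child of 7 (depth 3)
12: left child of 51 (depth 4)
14: right child of 12 (depth 5)
19: right child of 14 (depth 6)
22: right child of 19 (depth 7)
34: right child of 22 (depth 8)
35: right child of 34 (depth 9)
45: right child of 35 (depth 10)
41: left child of 45 (depth 11)
43: right child of 41 (depth 12)
44: right child of 43 (depth 13)
48: right child of 45 (depth 11)
39: left child of 41 (depth 12)
8: left child of 12 (depth 5)

Leaves: 8, 39, 44, 48 — 4 in total.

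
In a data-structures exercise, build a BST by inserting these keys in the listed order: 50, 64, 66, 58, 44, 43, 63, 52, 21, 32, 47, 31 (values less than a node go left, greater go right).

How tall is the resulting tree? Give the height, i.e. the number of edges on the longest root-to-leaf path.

5

Insert 50: tree is empty, so 50 becomes the root.
Insert 64: 64 > 50 → go right. Place as right child of 50.
Insert 66: 66 > 50 → go right; 66 > 64 → go right. Place as right child of 64.
Insert 58: 58 > 50 → go right; 58 < 64 → go left. Place as left child of 64.
Insert 44: 44 < 50 → go left. Place as left child of 50.
Insert 43: 43 < 50 → go left; 43 < 44 → go left. Place as left child of 44.
Insert 63: 63 > 50 → go right; 63 < 64 → go left; 63 > 58 → go right. Place as right child of 58.
Insert 52: 52 > 50 → go right; 52 < 64 → go left; 52 < 58 → go left. Place as left child of 58.
Insert 21: 21 < 50 → go left; 21 < 44 → go left; 21 < 43 → go left. Place as left child of 43.
Insert 32: 32 < 50 → go left; 32 < 44 → go left; 32 < 43 → go left; 32 > 21 → go right. Place as right child of 21.
Insert 47: 47 < 50 → go left; 47 > 44 → go right. Place as right child of 44.
Insert 31: 31 < 50 → go left; 31 < 44 → go left; 31 < 43 → go left; 31 > 21 → go right; 31 < 32 → go left. Place as left child of 32.

The deepest node is 31 at depth 5.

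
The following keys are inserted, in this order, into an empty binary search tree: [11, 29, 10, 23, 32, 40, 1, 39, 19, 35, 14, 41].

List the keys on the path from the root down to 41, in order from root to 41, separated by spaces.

Resulting structure (node: left, right):
  11: L=10, R=29
  29: L=23, R=32
  10: L=1, R=–
  23: L=19, R=–
  32: L=–, R=40
  40: L=39, R=41
  1: L=–, R=–
  39: L=35, R=–
  19: L=14, R=–
  35: L=–, R=–
  14: L=–, R=–
  41: L=–, R=–

11 29 32 40 41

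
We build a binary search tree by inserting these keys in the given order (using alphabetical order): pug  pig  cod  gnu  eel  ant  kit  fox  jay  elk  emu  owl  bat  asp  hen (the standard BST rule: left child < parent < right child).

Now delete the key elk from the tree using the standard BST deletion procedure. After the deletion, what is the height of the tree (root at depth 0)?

6

Insert pug: tree is empty, so pug becomes the root.
Insert pig: pig < pug → go left. Place as left child of pug.
Insert cod: cod < pug → go left; cod < pig → go left. Place as left child of pig.
Insert gnu: gnu < pug → go left; gnu < pig → go left; gnu > cod → go right. Place as right child of cod.
Insert eel: eel < pug → go left; eel < pig → go left; eel > cod → go right; eel < gnu → go left. Place as left child of gnu.
Insert ant: ant < pug → go left; ant < pig → go left; ant < cod → go left. Place as left child of cod.
Insert kit: kit < pug → go left; kit < pig → go left; kit > cod → go right; kit > gnu → go right. Place as right child of gnu.
Insert fox: fox < pug → go left; fox < pig → go left; fox > cod → go right; fox < gnu → go left; fox > eel → go right. Place as right child of eel.
Insert jay: jay < pug → go left; jay < pig → go left; jay > cod → go right; jay > gnu → go right; jay < kit → go left. Place as left child of kit.
Insert elk: elk < pug → go left; elk < pig → go left; elk > cod → go right; elk < gnu → go left; elk > eel → go right; elk < fox → go left. Place as left child of fox.
Insert emu: emu < pug → go left; emu < pig → go left; emu > cod → go right; emu < gnu → go left; emu > eel → go right; emu < fox → go left; emu > elk → go right. Place as right child of elk.
Insert owl: owl < pug → go left; owl < pig → go left; owl > cod → go right; owl > gnu → go right; owl > kit → go right. Place as right child of kit.
Insert bat: bat < pug → go left; bat < pig → go left; bat < cod → go left; bat > ant → go right. Place as right child of ant.
Insert asp: asp < pug → go left; asp < pig → go left; asp < cod → go left; asp > ant → go right; asp < bat → go left. Place as left child of bat.
Insert hen: hen < pug → go left; hen < pig → go left; hen > cod → go right; hen > gnu → go right; hen < kit → go left; hen < jay → go left. Place as left child of jay.

Delete elk (at most one child — splice it out).
After deletion, deepest node is emu at depth 6.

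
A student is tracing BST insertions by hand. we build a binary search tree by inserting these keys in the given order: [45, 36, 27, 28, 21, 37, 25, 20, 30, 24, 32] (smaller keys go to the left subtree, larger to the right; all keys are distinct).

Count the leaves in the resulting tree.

4

Insert 45: tree is empty, so 45 becomes the root.
Insert 36: 36 < 45 → go left. Place as left child of 45.
Insert 27: 27 < 45 → go left; 27 < 36 → go left. Place as left child of 36.
Insert 28: 28 < 45 → go left; 28 < 36 → go left; 28 > 27 → go right. Place as right child of 27.
Insert 21: 21 < 45 → go left; 21 < 36 → go left; 21 < 27 → go left. Place as left child of 27.
Insert 37: 37 < 45 → go left; 37 > 36 → go right. Place as right child of 36.
Insert 25: 25 < 45 → go left; 25 < 36 → go left; 25 < 27 → go left; 25 > 21 → go right. Place as right child of 21.
Insert 20: 20 < 45 → go left; 20 < 36 → go left; 20 < 27 → go left; 20 < 21 → go left. Place as left child of 21.
Insert 30: 30 < 45 → go left; 30 < 36 → go left; 30 > 27 → go right; 30 > 28 → go right. Place as right child of 28.
Insert 24: 24 < 45 → go left; 24 < 36 → go left; 24 < 27 → go left; 24 > 21 → go right; 24 < 25 → go left. Place as left child of 25.
Insert 32: 32 < 45 → go left; 32 < 36 → go left; 32 > 27 → go right; 32 > 28 → go right; 32 > 30 → go right. Place as right child of 30.

Leaves: 20, 24, 32, 37 — 4 in total.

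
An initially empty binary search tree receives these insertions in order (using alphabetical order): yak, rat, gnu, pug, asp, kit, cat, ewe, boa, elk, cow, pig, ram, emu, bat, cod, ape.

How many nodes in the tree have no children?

Resulting structure (node: left, right):
  yak: L=rat, R=–
  rat: L=gnu, R=–
  gnu: L=asp, R=pug
  pug: L=kit, R=ram
  asp: L=ape, R=cat
  kit: L=–, R=pig
  cat: L=boa, R=ewe
  ewe: L=elk, R=–
  boa: L=bat, R=–
  elk: L=cow, R=emu
  cow: L=cod, R=–
  pig: L=–, R=–
  ram: L=–, R=–
  emu: L=–, R=–
  bat: L=–, R=–
  cod: L=–, R=–
  ape: L=–, R=–

Leaves: ape, bat, cod, emu, pig, ram — 6 in total.

6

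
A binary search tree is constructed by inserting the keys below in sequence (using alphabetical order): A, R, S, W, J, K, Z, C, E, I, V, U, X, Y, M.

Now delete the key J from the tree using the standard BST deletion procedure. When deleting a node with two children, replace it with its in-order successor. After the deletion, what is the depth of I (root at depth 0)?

5

Insert A: tree is empty, so A becomes the root.
Insert R: R > A → go right. Place as right child of A.
Insert S: S > A → go right; S > R → go right. Place as right child of R.
Insert W: W > A → go right; W > R → go right; W > S → go right. Place as right child of S.
Insert J: J > A → go right; J < R → go left. Place as left child of R.
Insert K: K > A → go right; K < R → go left; K > J → go right. Place as right child of J.
Insert Z: Z > A → go right; Z > R → go right; Z > S → go right; Z > W → go right. Place as right child of W.
Insert C: C > A → go right; C < R → go left; C < J → go left. Place as left child of J.
Insert E: E > A → go right; E < R → go left; E < J → go left; E > C → go right. Place as right child of C.
Insert I: I > A → go right; I < R → go left; I < J → go left; I > C → go right; I > E → go right. Place as right child of E.
Insert V: V > A → go right; V > R → go right; V > S → go right; V < W → go left. Place as left child of W.
Insert U: U > A → go right; U > R → go right; U > S → go right; U < W → go left; U < V → go left. Place as left child of V.
Insert X: X > A → go right; X > R → go right; X > S → go right; X > W → go right; X < Z → go left. Place as left child of Z.
Insert Y: Y > A → go right; Y > R → go right; Y > S → go right; Y > W → go right; Y < Z → go left; Y > X → go right. Place as right child of X.
Insert M: M > A → go right; M < R → go left; M > J → go right; M > K → go right. Place as right child of K.

Delete J (two children — replace with in-order successor).
After deletion, path to I: A → R → K → C → E → I.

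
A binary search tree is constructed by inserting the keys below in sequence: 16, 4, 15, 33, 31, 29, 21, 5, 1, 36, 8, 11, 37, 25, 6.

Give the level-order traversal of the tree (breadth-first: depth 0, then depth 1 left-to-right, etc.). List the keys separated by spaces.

16: root
4: left child of 16 (depth 1)
15: right child of 4 (depth 2)
33: right child of 16 (depth 1)
31: left child of 33 (depth 2)
29: left child of 31 (depth 3)
21: left child of 29 (depth 4)
5: left child of 15 (depth 3)
1: left child of 4 (depth 2)
36: right child of 33 (depth 2)
8: right child of 5 (depth 4)
11: right child of 8 (depth 5)
37: right child of 36 (depth 3)
25: right child of 21 (depth 5)
6: left child of 8 (depth 5)

16 4 33 1 15 31 36 5 29 37 8 21 6 11 25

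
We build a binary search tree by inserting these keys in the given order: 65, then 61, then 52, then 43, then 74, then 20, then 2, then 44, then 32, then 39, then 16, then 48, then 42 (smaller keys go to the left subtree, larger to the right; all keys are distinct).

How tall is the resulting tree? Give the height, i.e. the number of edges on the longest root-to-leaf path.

7

65: root
61: left child of 65 (depth 1)
52: left child of 61 (depth 2)
43: left child of 52 (depth 3)
74: right child of 65 (depth 1)
20: left child of 43 (depth 4)
2: left child of 20 (depth 5)
44: right child of 43 (depth 4)
32: right child of 20 (depth 5)
39: right child of 32 (depth 6)
16: right child of 2 (depth 6)
48: right child of 44 (depth 5)
42: right child of 39 (depth 7)

The deepest node is 42 at depth 7.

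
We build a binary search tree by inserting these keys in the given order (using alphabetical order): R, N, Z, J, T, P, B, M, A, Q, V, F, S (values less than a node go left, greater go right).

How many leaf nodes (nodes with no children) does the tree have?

6

Insert R: tree is empty, so R becomes the root.
Insert N: N < R → go left. Place as left child of R.
Insert Z: Z > R → go right. Place as right child of R.
Insert J: J < R → go left; J < N → go left. Place as left child of N.
Insert T: T > R → go right; T < Z → go left. Place as left child of Z.
Insert P: P < R → go left; P > N → go right. Place as right child of N.
Insert B: B < R → go left; B < N → go left; B < J → go left. Place as left child of J.
Insert M: M < R → go left; M < N → go left; M > J → go right. Place as right child of J.
Insert A: A < R → go left; A < N → go left; A < J → go left; A < B → go left. Place as left child of B.
Insert Q: Q < R → go left; Q > N → go right; Q > P → go right. Place as right child of P.
Insert V: V > R → go right; V < Z → go left; V > T → go right. Place as right child of T.
Insert F: F < R → go left; F < N → go left; F < J → go left; F > B → go right. Place as right child of B.
Insert S: S > R → go right; S < Z → go left; S < T → go left. Place as left child of T.

Leaves: A, F, M, Q, S, V — 6 in total.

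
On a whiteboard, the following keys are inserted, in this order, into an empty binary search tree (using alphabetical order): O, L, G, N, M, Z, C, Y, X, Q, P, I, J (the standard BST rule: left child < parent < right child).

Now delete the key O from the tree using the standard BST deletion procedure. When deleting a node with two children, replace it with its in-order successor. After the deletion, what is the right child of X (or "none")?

Insert O: tree is empty, so O becomes the root.
Insert L: L < O → go left. Place as left child of O.
Insert G: G < O → go left; G < L → go left. Place as left child of L.
Insert N: N < O → go left; N > L → go right. Place as right child of L.
Insert M: M < O → go left; M > L → go right; M < N → go left. Place as left child of N.
Insert Z: Z > O → go right. Place as right child of O.
Insert C: C < O → go left; C < L → go left; C < G → go left. Place as left child of G.
Insert Y: Y > O → go right; Y < Z → go left. Place as left child of Z.
Insert X: X > O → go right; X < Z → go left; X < Y → go left. Place as left child of Y.
Insert Q: Q > O → go right; Q < Z → go left; Q < Y → go left; Q < X → go left. Place as left child of X.
Insert P: P > O → go right; P < Z → go left; P < Y → go left; P < X → go left; P < Q → go left. Place as left child of Q.
Insert I: I < O → go left; I < L → go left; I > G → go right. Place as right child of G.
Insert J: J < O → go left; J < L → go left; J > G → go right; J > I → go right. Place as right child of I.

Delete O (two children — replace with in-order successor).
After deletion, X's right child: none.

none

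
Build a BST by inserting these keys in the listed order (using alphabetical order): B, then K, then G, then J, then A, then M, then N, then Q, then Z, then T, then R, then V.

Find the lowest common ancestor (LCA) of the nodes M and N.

M

Insert B: tree is empty, so B becomes the root.
Insert K: K > B → go right. Place as right child of B.
Insert G: G > B → go right; G < K → go left. Place as left child of K.
Insert J: J > B → go right; J < K → go left; J > G → go right. Place as right child of G.
Insert A: A < B → go left. Place as left child of B.
Insert M: M > B → go right; M > K → go right. Place as right child of K.
Insert N: N > B → go right; N > K → go right; N > M → go right. Place as right child of M.
Insert Q: Q > B → go right; Q > K → go right; Q > M → go right; Q > N → go right. Place as right child of N.
Insert Z: Z > B → go right; Z > K → go right; Z > M → go right; Z > N → go right; Z > Q → go right. Place as right child of Q.
Insert T: T > B → go right; T > K → go right; T > M → go right; T > N → go right; T > Q → go right; T < Z → go left. Place as left child of Z.
Insert R: R > B → go right; R > K → go right; R > M → go right; R > N → go right; R > Q → go right; R < Z → go left; R < T → go left. Place as left child of T.
Insert V: V > B → go right; V > K → go right; V > M → go right; V > N → go right; V > Q → go right; V < Z → go left; V > T → go right. Place as right child of T.

Path to M: B → K → M
Path to N: B → K → M → N
M lies on both paths and is an ancestor of the other node.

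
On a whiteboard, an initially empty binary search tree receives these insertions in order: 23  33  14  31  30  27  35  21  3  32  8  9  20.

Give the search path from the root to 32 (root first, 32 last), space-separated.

Resulting structure (node: left, right):
  23: L=14, R=33
  33: L=31, R=35
  14: L=3, R=21
  31: L=30, R=32
  30: L=27, R=–
  27: L=–, R=–
  35: L=–, R=–
  21: L=20, R=–
  3: L=–, R=8
  32: L=–, R=–
  8: L=–, R=9
  9: L=–, R=–
  20: L=–, R=–

23 33 31 32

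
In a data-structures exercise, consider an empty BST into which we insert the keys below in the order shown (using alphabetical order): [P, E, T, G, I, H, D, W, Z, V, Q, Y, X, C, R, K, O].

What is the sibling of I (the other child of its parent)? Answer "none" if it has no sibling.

none

Insert P: tree is empty, so P becomes the root.
Insert E: E < P → go left. Place as left child of P.
Insert T: T > P → go right. Place as right child of P.
Insert G: G < P → go left; G > E → go right. Place as right child of E.
Insert I: I < P → go left; I > E → go right; I > G → go right. Place as right child of G.
Insert H: H < P → go left; H > E → go right; H > G → go right; H < I → go left. Place as left child of I.
Insert D: D < P → go left; D < E → go left. Place as left child of E.
Insert W: W > P → go right; W > T → go right. Place as right child of T.
Insert Z: Z > P → go right; Z > T → go right; Z > W → go right. Place as right child of W.
Insert V: V > P → go right; V > T → go right; V < W → go left. Place as left child of W.
Insert Q: Q > P → go right; Q < T → go left. Place as left child of T.
Insert Y: Y > P → go right; Y > T → go right; Y > W → go right; Y < Z → go left. Place as left child of Z.
Insert X: X > P → go right; X > T → go right; X > W → go right; X < Z → go left; X < Y → go left. Place as left child of Y.
Insert C: C < P → go left; C < E → go left; C < D → go left. Place as left child of D.
Insert R: R > P → go right; R < T → go left; R > Q → go right. Place as right child of Q.
Insert K: K < P → go left; K > E → go right; K > G → go right; K > I → go right. Place as right child of I.
Insert O: O < P → go left; O > E → go right; O > G → go right; O > I → go right; O > K → go right. Place as right child of K.

I's parent is G, which has only one child.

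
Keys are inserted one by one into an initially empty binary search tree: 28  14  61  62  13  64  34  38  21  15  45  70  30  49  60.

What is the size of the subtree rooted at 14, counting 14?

4

Resulting structure (node: left, right):
  28: L=14, R=61
  14: L=13, R=21
  61: L=34, R=62
  62: L=–, R=64
  13: L=–, R=–
  64: L=–, R=70
  34: L=30, R=38
  38: L=–, R=45
  21: L=15, R=–
  15: L=–, R=–
  45: L=–, R=49
  70: L=–, R=–
  30: L=–, R=–
  49: L=–, R=60
  60: L=–, R=–

Subtree rooted at 14 contains: 14, 13, 21, 15 — 4 nodes.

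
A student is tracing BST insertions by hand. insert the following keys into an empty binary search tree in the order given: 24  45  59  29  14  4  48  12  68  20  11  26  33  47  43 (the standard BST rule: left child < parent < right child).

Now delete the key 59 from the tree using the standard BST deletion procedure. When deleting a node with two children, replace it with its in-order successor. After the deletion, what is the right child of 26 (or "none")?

none

Insert 24: tree is empty, so 24 becomes the root.
Insert 45: 45 > 24 → go right. Place as right child of 24.
Insert 59: 59 > 24 → go right; 59 > 45 → go right. Place as right child of 45.
Insert 29: 29 > 24 → go right; 29 < 45 → go left. Place as left child of 45.
Insert 14: 14 < 24 → go left. Place as left child of 24.
Insert 4: 4 < 24 → go left; 4 < 14 → go left. Place as left child of 14.
Insert 48: 48 > 24 → go right; 48 > 45 → go right; 48 < 59 → go left. Place as left child of 59.
Insert 12: 12 < 24 → go left; 12 < 14 → go left; 12 > 4 → go right. Place as right child of 4.
Insert 68: 68 > 24 → go right; 68 > 45 → go right; 68 > 59 → go right. Place as right child of 59.
Insert 20: 20 < 24 → go left; 20 > 14 → go right. Place as right child of 14.
Insert 11: 11 < 24 → go left; 11 < 14 → go left; 11 > 4 → go right; 11 < 12 → go left. Place as left child of 12.
Insert 26: 26 > 24 → go right; 26 < 45 → go left; 26 < 29 → go left. Place as left child of 29.
Insert 33: 33 > 24 → go right; 33 < 45 → go left; 33 > 29 → go right. Place as right child of 29.
Insert 47: 47 > 24 → go right; 47 > 45 → go right; 47 < 59 → go left; 47 < 48 → go left. Place as left child of 48.
Insert 43: 43 > 24 → go right; 43 < 45 → go left; 43 > 29 → go right; 43 > 33 → go right. Place as right child of 33.

Delete 59 (two children — replace with in-order successor).
After deletion, 26's right child: none.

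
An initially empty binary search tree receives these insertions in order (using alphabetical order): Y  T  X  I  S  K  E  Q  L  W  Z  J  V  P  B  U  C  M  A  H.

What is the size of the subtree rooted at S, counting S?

7

Resulting structure (node: left, right):
  Y: L=T, R=Z
  T: L=I, R=X
  X: L=W, R=–
  I: L=E, R=S
  S: L=K, R=–
  K: L=J, R=Q
  E: L=B, R=H
  Q: L=L, R=–
  L: L=–, R=P
  W: L=V, R=–
  Z: L=–, R=–
  J: L=–, R=–
  V: L=U, R=–
  P: L=M, R=–
  B: L=A, R=C
  U: L=–, R=–
  C: L=–, R=–
  M: L=–, R=–
  A: L=–, R=–
  H: L=–, R=–

Subtree rooted at S contains: S, K, J, Q, L, P, M — 7 nodes.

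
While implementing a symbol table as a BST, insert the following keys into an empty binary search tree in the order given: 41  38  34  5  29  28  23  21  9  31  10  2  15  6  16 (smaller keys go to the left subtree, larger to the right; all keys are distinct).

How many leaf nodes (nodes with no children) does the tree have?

Insert 41: tree is empty, so 41 becomes the root.
Insert 38: 38 < 41 → go left. Place as left child of 41.
Insert 34: 34 < 41 → go left; 34 < 38 → go left. Place as left child of 38.
Insert 5: 5 < 41 → go left; 5 < 38 → go left; 5 < 34 → go left. Place as left child of 34.
Insert 29: 29 < 41 → go left; 29 < 38 → go left; 29 < 34 → go left; 29 > 5 → go right. Place as right child of 5.
Insert 28: 28 < 41 → go left; 28 < 38 → go left; 28 < 34 → go left; 28 > 5 → go right; 28 < 29 → go left. Place as left child of 29.
Insert 23: 23 < 41 → go left; 23 < 38 → go left; 23 < 34 → go left; 23 > 5 → go right; 23 < 29 → go left; 23 < 28 → go left. Place as left child of 28.
Insert 21: 21 < 41 → go left; 21 < 38 → go left; 21 < 34 → go left; 21 > 5 → go right; 21 < 29 → go left; 21 < 28 → go left; 21 < 23 → go left. Place as left child of 23.
Insert 9: 9 < 41 → go left; 9 < 38 → go left; 9 < 34 → go left; 9 > 5 → go right; 9 < 29 → go left; 9 < 28 → go left; 9 < 23 → go left; 9 < 21 → go left. Place as left child of 21.
Insert 31: 31 < 41 → go left; 31 < 38 → go left; 31 < 34 → go left; 31 > 5 → go right; 31 > 29 → go right. Place as right child of 29.
Insert 10: 10 < 41 → go left; 10 < 38 → go left; 10 < 34 → go left; 10 > 5 → go right; 10 < 29 → go left; 10 < 28 → go left; 10 < 23 → go left; 10 < 21 → go left; 10 > 9 → go right. Place as right child of 9.
Insert 2: 2 < 41 → go left; 2 < 38 → go left; 2 < 34 → go left; 2 < 5 → go left. Place as left child of 5.
Insert 15: 15 < 41 → go left; 15 < 38 → go left; 15 < 34 → go left; 15 > 5 → go right; 15 < 29 → go left; 15 < 28 → go left; 15 < 23 → go left; 15 < 21 → go left; 15 > 9 → go right; 15 > 10 → go right. Place as right child of 10.
Insert 6: 6 < 41 → go left; 6 < 38 → go left; 6 < 34 → go left; 6 > 5 → go right; 6 < 29 → go left; 6 < 28 → go left; 6 < 23 → go left; 6 < 21 → go left; 6 < 9 → go left. Place as left child of 9.
Insert 16: 16 < 41 → go left; 16 < 38 → go left; 16 < 34 → go left; 16 > 5 → go right; 16 < 29 → go left; 16 < 28 → go left; 16 < 23 → go left; 16 < 21 → go left; 16 > 9 → go right; 16 > 10 → go right; 16 > 15 → go right. Place as right child of 15.

Leaves: 2, 6, 16, 31 — 4 in total.

4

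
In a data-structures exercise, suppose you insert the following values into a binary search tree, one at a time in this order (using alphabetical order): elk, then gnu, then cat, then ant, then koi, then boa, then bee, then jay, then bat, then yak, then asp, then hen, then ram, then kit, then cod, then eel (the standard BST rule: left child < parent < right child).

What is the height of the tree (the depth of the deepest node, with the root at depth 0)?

6

elk: root
gnu: right child of elk (depth 1)
cat: left child of elk (depth 1)
ant: left child of cat (depth 2)
koi: right child of gnu (depth 2)
boa: right child of ant (depth 3)
bee: left child of boa (depth 4)
jay: left child of koi (depth 3)
bat: left child of bee (depth 5)
yak: right child of koi (depth 3)
asp: left child of bat (depth 6)
hen: left child of jay (depth 4)
ram: left child of yak (depth 4)
kit: right child of jay (depth 4)
cod: right child of cat (depth 2)
eel: right child of cod (depth 3)

The deepest node is asp at depth 6.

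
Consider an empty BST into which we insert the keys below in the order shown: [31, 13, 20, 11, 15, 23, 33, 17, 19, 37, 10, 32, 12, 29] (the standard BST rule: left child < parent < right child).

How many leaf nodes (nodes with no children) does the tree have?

Insert 31: tree is empty, so 31 becomes the root.
Insert 13: 13 < 31 → go left. Place as left child of 31.
Insert 20: 20 < 31 → go left; 20 > 13 → go right. Place as right child of 13.
Insert 11: 11 < 31 → go left; 11 < 13 → go left. Place as left child of 13.
Insert 15: 15 < 31 → go left; 15 > 13 → go right; 15 < 20 → go left. Place as left child of 20.
Insert 23: 23 < 31 → go left; 23 > 13 → go right; 23 > 20 → go right. Place as right child of 20.
Insert 33: 33 > 31 → go right. Place as right child of 31.
Insert 17: 17 < 31 → go left; 17 > 13 → go right; 17 < 20 → go left; 17 > 15 → go right. Place as right child of 15.
Insert 19: 19 < 31 → go left; 19 > 13 → go right; 19 < 20 → go left; 19 > 15 → go right; 19 > 17 → go right. Place as right child of 17.
Insert 37: 37 > 31 → go right; 37 > 33 → go right. Place as right child of 33.
Insert 10: 10 < 31 → go left; 10 < 13 → go left; 10 < 11 → go left. Place as left child of 11.
Insert 32: 32 > 31 → go right; 32 < 33 → go left. Place as left child of 33.
Insert 12: 12 < 31 → go left; 12 < 13 → go left; 12 > 11 → go right. Place as right child of 11.
Insert 29: 29 < 31 → go left; 29 > 13 → go right; 29 > 20 → go right; 29 > 23 → go right. Place as right child of 23.

Leaves: 10, 12, 19, 29, 32, 37 — 6 in total.

6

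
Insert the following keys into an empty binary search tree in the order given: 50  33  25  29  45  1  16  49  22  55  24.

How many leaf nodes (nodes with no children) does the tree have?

4

Resulting structure (node: left, right):
  50: L=33, R=55
  33: L=25, R=45
  25: L=1, R=29
  29: L=–, R=–
  45: L=–, R=49
  1: L=–, R=16
  16: L=–, R=22
  49: L=–, R=–
  22: L=–, R=24
  55: L=–, R=–
  24: L=–, R=–

Leaves: 24, 29, 49, 55 — 4 in total.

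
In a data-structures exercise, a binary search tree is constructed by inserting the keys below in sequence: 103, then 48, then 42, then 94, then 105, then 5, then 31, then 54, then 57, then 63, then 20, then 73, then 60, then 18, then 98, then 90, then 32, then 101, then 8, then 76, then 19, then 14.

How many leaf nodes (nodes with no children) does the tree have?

Insert 103: tree is empty, so 103 becomes the root.
Insert 48: 48 < 103 → go left. Place as left child of 103.
Insert 42: 42 < 103 → go left; 42 < 48 → go left. Place as left child of 48.
Insert 94: 94 < 103 → go left; 94 > 48 → go right. Place as right child of 48.
Insert 105: 105 > 103 → go right. Place as right child of 103.
Insert 5: 5 < 103 → go left; 5 < 48 → go left; 5 < 42 → go left. Place as left child of 42.
Insert 31: 31 < 103 → go left; 31 < 48 → go left; 31 < 42 → go left; 31 > 5 → go right. Place as right child of 5.
Insert 54: 54 < 103 → go left; 54 > 48 → go right; 54 < 94 → go left. Place as left child of 94.
Insert 57: 57 < 103 → go left; 57 > 48 → go right; 57 < 94 → go left; 57 > 54 → go right. Place as right child of 54.
Insert 63: 63 < 103 → go left; 63 > 48 → go right; 63 < 94 → go left; 63 > 54 → go right; 63 > 57 → go right. Place as right child of 57.
Insert 20: 20 < 103 → go left; 20 < 48 → go left; 20 < 42 → go left; 20 > 5 → go right; 20 < 31 → go left. Place as left child of 31.
Insert 73: 73 < 103 → go left; 73 > 48 → go right; 73 < 94 → go left; 73 > 54 → go right; 73 > 57 → go right; 73 > 63 → go right. Place as right child of 63.
Insert 60: 60 < 103 → go left; 60 > 48 → go right; 60 < 94 → go left; 60 > 54 → go right; 60 > 57 → go right; 60 < 63 → go left. Place as left child of 63.
Insert 18: 18 < 103 → go left; 18 < 48 → go left; 18 < 42 → go left; 18 > 5 → go right; 18 < 31 → go left; 18 < 20 → go left. Place as left child of 20.
Insert 98: 98 < 103 → go left; 98 > 48 → go right; 98 > 94 → go right. Place as right child of 94.
Insert 90: 90 < 103 → go left; 90 > 48 → go right; 90 < 94 → go left; 90 > 54 → go right; 90 > 57 → go right; 90 > 63 → go right; 90 > 73 → go right. Place as right child of 73.
Insert 32: 32 < 103 → go left; 32 < 48 → go left; 32 < 42 → go left; 32 > 5 → go right; 32 > 31 → go right. Place as right child of 31.
Insert 101: 101 < 103 → go left; 101 > 48 → go right; 101 > 94 → go right; 101 > 98 → go right. Place as right child of 98.
Insert 8: 8 < 103 → go left; 8 < 48 → go left; 8 < 42 → go left; 8 > 5 → go right; 8 < 31 → go left; 8 < 20 → go left; 8 < 18 → go left. Place as left child of 18.
Insert 76: 76 < 103 → go left; 76 > 48 → go right; 76 < 94 → go left; 76 > 54 → go right; 76 > 57 → go right; 76 > 63 → go right; 76 > 73 → go right; 76 < 90 → go left. Place as left child of 90.
Insert 19: 19 < 103 → go left; 19 < 48 → go left; 19 < 42 → go left; 19 > 5 → go right; 19 < 31 → go left; 19 < 20 → go left; 19 > 18 → go right. Place as right child of 18.
Insert 14: 14 < 103 → go left; 14 < 48 → go left; 14 < 42 → go left; 14 > 5 → go right; 14 < 31 → go left; 14 < 20 → go left; 14 < 18 → go left; 14 > 8 → go right. Place as right child of 8.

Leaves: 14, 19, 32, 60, 76, 101, 105 — 7 in total.

7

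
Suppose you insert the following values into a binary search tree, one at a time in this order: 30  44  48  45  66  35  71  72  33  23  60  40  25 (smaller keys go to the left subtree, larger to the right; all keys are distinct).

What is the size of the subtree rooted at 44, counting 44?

Insert 30: tree is empty, so 30 becomes the root.
Insert 44: 44 > 30 → go right. Place as right child of 30.
Insert 48: 48 > 30 → go right; 48 > 44 → go right. Place as right child of 44.
Insert 45: 45 > 30 → go right; 45 > 44 → go right; 45 < 48 → go left. Place as left child of 48.
Insert 66: 66 > 30 → go right; 66 > 44 → go right; 66 > 48 → go right. Place as right child of 48.
Insert 35: 35 > 30 → go right; 35 < 44 → go left. Place as left child of 44.
Insert 71: 71 > 30 → go right; 71 > 44 → go right; 71 > 48 → go right; 71 > 66 → go right. Place as right child of 66.
Insert 72: 72 > 30 → go right; 72 > 44 → go right; 72 > 48 → go right; 72 > 66 → go right; 72 > 71 → go right. Place as right child of 71.
Insert 33: 33 > 30 → go right; 33 < 44 → go left; 33 < 35 → go left. Place as left child of 35.
Insert 23: 23 < 30 → go left. Place as left child of 30.
Insert 60: 60 > 30 → go right; 60 > 44 → go right; 60 > 48 → go right; 60 < 66 → go left. Place as left child of 66.
Insert 40: 40 > 30 → go right; 40 < 44 → go left; 40 > 35 → go right. Place as right child of 35.
Insert 25: 25 < 30 → go left; 25 > 23 → go right. Place as right child of 23.

Subtree rooted at 44 contains: 44, 35, 33, 40, 48, 45, 66, 60, 71, 72 — 10 nodes.

10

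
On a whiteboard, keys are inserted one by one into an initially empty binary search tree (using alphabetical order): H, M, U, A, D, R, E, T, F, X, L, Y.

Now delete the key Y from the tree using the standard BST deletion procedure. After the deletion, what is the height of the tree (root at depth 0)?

Insert H: tree is empty, so H becomes the root.
Insert M: M > H → go right. Place as right child of H.
Insert U: U > H → go right; U > M → go right. Place as right child of M.
Insert A: A < H → go left. Place as left child of H.
Insert D: D < H → go left; D > A → go right. Place as right child of A.
Insert R: R > H → go right; R > M → go right; R < U → go left. Place as left child of U.
Insert E: E < H → go left; E > A → go right; E > D → go right. Place as right child of D.
Insert T: T > H → go right; T > M → go right; T < U → go left; T > R → go right. Place as right child of R.
Insert F: F < H → go left; F > A → go right; F > D → go right; F > E → go right. Place as right child of E.
Insert X: X > H → go right; X > M → go right; X > U → go right. Place as right child of U.
Insert L: L > H → go right; L < M → go left. Place as left child of M.
Insert Y: Y > H → go right; Y > M → go right; Y > U → go right; Y > X → go right. Place as right child of X.

Delete Y (at most one child — splice it out).
After deletion, deepest node is T at depth 4.

4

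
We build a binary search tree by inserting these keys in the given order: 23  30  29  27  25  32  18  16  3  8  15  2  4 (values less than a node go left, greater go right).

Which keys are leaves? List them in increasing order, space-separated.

2 4 15 25 32

Insert 23: tree is empty, so 23 becomes the root.
Insert 30: 30 > 23 → go right. Place as right child of 23.
Insert 29: 29 > 23 → go right; 29 < 30 → go left. Place as left child of 30.
Insert 27: 27 > 23 → go right; 27 < 30 → go left; 27 < 29 → go left. Place as left child of 29.
Insert 25: 25 > 23 → go right; 25 < 30 → go left; 25 < 29 → go left; 25 < 27 → go left. Place as left child of 27.
Insert 32: 32 > 23 → go right; 32 > 30 → go right. Place as right child of 30.
Insert 18: 18 < 23 → go left. Place as left child of 23.
Insert 16: 16 < 23 → go left; 16 < 18 → go left. Place as left child of 18.
Insert 3: 3 < 23 → go left; 3 < 18 → go left; 3 < 16 → go left. Place as left child of 16.
Insert 8: 8 < 23 → go left; 8 < 18 → go left; 8 < 16 → go left; 8 > 3 → go right. Place as right child of 3.
Insert 15: 15 < 23 → go left; 15 < 18 → go left; 15 < 16 → go left; 15 > 3 → go right; 15 > 8 → go right. Place as right child of 8.
Insert 2: 2 < 23 → go left; 2 < 18 → go left; 2 < 16 → go left; 2 < 3 → go left. Place as left child of 3.
Insert 4: 4 < 23 → go left; 4 < 18 → go left; 4 < 16 → go left; 4 > 3 → go right; 4 < 8 → go left. Place as left child of 8.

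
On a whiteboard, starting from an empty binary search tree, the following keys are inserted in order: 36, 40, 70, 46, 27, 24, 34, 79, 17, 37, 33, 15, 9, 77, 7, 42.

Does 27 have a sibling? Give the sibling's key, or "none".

40

36: root
40: right child of 36 (depth 1)
70: right child of 40 (depth 2)
46: left child of 70 (depth 3)
27: left child of 36 (depth 1)
24: left child of 27 (depth 2)
34: right child of 27 (depth 2)
79: right child of 70 (depth 3)
17: left child of 24 (depth 3)
37: left child of 40 (depth 2)
33: left child of 34 (depth 3)
15: left child of 17 (depth 4)
9: left child of 15 (depth 5)
77: left child of 79 (depth 4)
7: left child of 9 (depth 6)
42: left child of 46 (depth 4)

27's parent is 36; the other child of 36 is 40.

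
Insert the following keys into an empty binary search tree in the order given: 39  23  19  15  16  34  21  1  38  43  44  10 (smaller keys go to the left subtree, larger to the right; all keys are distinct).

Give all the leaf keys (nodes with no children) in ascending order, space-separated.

Resulting structure (node: left, right):
  39: L=23, R=43
  23: L=19, R=34
  19: L=15, R=21
  15: L=1, R=16
  16: L=–, R=–
  34: L=–, R=38
  21: L=–, R=–
  1: L=–, R=10
  38: L=–, R=–
  43: L=–, R=44
  44: L=–, R=–
  10: L=–, R=–

10 16 21 38 44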